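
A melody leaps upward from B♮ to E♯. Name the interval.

Counting letters B–C–D–E gives a fourth.
B→E# = 6 semitones, 1 wider than the perfect fourth (5), so augmented.

augmented fourth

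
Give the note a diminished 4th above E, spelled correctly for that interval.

Ab

E up a perfect fourth is A, so the target letter is A.
From E, a diminished fourth is 4 semitones up: Ab.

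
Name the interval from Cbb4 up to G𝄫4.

perfect fifth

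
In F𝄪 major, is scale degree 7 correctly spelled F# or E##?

E##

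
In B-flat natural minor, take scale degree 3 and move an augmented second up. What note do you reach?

E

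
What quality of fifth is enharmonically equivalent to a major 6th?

doubly augmented

A major sixth spans 9 semitones.
A fifth spanning 9 semitones is doubly augmented (the perfect fifth is 7).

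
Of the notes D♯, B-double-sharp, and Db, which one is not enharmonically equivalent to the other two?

D#

In 12-tone equal temperament, enharmonic equivalents share a pitch class. D# is pitch class 3; B## is pitch class 1; Db is pitch class 1.
B## and Db share pitch class 1, while D# is pitch class 3.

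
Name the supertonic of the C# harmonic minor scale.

The C# harmonic minor scale runs C# D# E F# G# A B#.
Degree 2 is D#.

D#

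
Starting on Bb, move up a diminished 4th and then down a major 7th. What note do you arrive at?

Fbb

A diminished fourth up from Bb is Ebb (letter E, 4 semitones up).
A major seventh down from Ebb is Fbb (letter F, 11 semitones down).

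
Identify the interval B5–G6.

The letter names run B→G, a span of 5 letter steps, so the interval is some kind of sixth.
B to G is 8 semitones. A major sixth is 9, so 8 makes it minor.

minor sixth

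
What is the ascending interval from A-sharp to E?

diminished fifth

The letter names run A→E, a span of 4 letter steps, so the interval is some kind of fifth.
A# to E is 6 semitones. A perfect fifth is 7, so 6 makes it diminished.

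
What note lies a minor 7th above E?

A seventh above E lands on the letter D.
A minor seventh spans 10 semitones, so E moves to pitch class 2. On the letter D that is D.

D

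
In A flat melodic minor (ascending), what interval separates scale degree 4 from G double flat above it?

Scale degree 4 of Ab melodic minor (ascending) is Db.
Db up to Gbb: letters D→G make it a fourth; 4 semitones makes it diminished.

diminished fourth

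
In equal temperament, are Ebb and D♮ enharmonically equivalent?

Yes

Ebb = pitch class 2 and D = pitch class 2 — the same pitch class, so they are enharmonic equivalents.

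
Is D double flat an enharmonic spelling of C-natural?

Dbb = pitch class 0 and C = pitch class 0 — the same pitch class, so they are enharmonic equivalents.

Yes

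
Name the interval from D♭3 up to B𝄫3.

minor sixth

The letter names run D→B, a span of 5 letter steps, so the interval is some kind of sixth.
Db to Bbb is 8 semitones. A major sixth is 9, so 8 makes it minor.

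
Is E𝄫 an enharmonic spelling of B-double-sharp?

Two spellings are enharmonically equivalent only if they share a pitch class.
Here Ebb → 2, B## → 1; 1 ≠ 2, so they are not.

No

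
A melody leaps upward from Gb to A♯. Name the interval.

The letter names run G→A, a span of 1 letter step, so the interval is some kind of second.
Gb to A# is 4 semitones. A major second is 2, so 4 makes it doubly augmented.

doubly augmented second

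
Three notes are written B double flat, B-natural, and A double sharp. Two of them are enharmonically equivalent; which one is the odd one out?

In 12-tone equal temperament, enharmonic equivalents share a pitch class. Bbb is pitch class 9; B is pitch class 11; A## is pitch class 11.
B and A## share pitch class 11, while Bbb is pitch class 9.

Bbb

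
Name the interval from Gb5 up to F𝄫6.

The letter names run G→F, a span of 6 letter steps, so the interval is some kind of seventh.
Gb to Fbb is 9 semitones. A major seventh is 11, so 9 makes it diminished.

diminished seventh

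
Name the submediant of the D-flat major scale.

Bb

The Db major scale runs Db Eb F Gb Ab Bb C.
Degree 6 is Bb.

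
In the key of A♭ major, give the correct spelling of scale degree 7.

The Ab major scale runs Ab Bb C Db Eb F G.
Degree 7 is G.

G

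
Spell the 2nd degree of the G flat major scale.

Ab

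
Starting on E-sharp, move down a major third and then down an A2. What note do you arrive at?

Bb

A major third down from E# is C# (letter C, 4 semitones down).
An augmented second down from C# is Bb (letter B, 3 semitones down).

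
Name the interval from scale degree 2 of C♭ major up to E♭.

Scale degree 2 of Cb major is Db.
Db up to Eb: letters D→E make it a second; 2 semitones makes it major.

major second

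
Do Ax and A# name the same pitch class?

No

A## is pitch class 11; A# is pitch class 10.
The pitch classes differ (11 vs. 10), so they are not enharmonic equivalents.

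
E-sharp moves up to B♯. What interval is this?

The letter names run E→B, a span of 4 letter steps, so the interval is some kind of fifth.
E# to B# is 7 semitones. A perfect fifth is 7, so 7 makes it perfect.

perfect fifth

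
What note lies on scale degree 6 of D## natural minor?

B#

The D## natural minor scale runs D## E## F## G## A## B# C##.
Degree 6 is B#.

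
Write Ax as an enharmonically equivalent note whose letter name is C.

Cb

Plain C sits 1 semitone above A##, so on the letter C the same pitch needs a flat: Cb.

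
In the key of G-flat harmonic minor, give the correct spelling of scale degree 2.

Ab

The Gb harmonic minor scale runs Gb Ab Bbb Cb Db Ebb F.
Degree 2 is Ab.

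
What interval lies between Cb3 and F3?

The letter names run C→F, a span of 3 letter steps, so the interval is some kind of fourth.
Cb to F is 6 semitones. A perfect fourth is 5, so 6 makes it augmented.

augmented fourth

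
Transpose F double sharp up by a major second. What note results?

G##

F up a major second is G, so the target letter is G.
From F##, a major second is 2 semitones up: G##.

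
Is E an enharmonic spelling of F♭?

E is pitch class 4; Fb is pitch class 4.
All spellings map to pitch class 4, so they are enharmonically equivalent.

Yes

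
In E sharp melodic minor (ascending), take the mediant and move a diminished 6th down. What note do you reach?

B##

The mediant of E# melodic minor (ascending) is G#.
A diminished sixth (7 semitones) below G# lands on the letter B, giving B##.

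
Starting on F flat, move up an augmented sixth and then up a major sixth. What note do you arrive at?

An augmented sixth up from Fb is D (letter D, 10 semitones up).
A major sixth up from D is B (letter B, 9 semitones up).

B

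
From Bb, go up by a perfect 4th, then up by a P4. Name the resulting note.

A perfect fourth up from Bb is Eb (letter E, 5 semitones up).
A perfect fourth up from Eb is Ab (letter A, 5 semitones up).

Ab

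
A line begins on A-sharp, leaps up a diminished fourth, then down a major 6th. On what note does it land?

F

A diminished fourth up from A# is D (letter D, 4 semitones up).
A major sixth down from D is F (letter F, 9 semitones down).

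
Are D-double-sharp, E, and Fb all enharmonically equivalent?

Yes

D## = pitch class 4 and E = pitch class 4 and Fb = pitch class 4 — the same pitch class, so they are enharmonic equivalents.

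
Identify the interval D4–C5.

Counting letters D–E–F–G–A–B–C gives a seventh.
D→C = 10 semitones, 1 narrower than the major seventh (11), so minor.

minor seventh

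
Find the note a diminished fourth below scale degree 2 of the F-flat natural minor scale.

Scale degree 2 of Fb natural minor is Gb.
A diminished fourth (4 semitones) below Gb lands on the letter D, giving D.

D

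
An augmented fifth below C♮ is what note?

A fifth below C lands on the letter F.
An augmented fifth spans 8 semitones, so C moves to pitch class 4. On the letter F that is Fb.

Fb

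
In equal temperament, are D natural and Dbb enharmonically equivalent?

No

Two spellings are enharmonically equivalent only if they share a pitch class.
Here D → 2, Dbb → 0; 0 ≠ 2, so they are not.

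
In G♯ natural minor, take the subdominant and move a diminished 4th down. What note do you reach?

The subdominant of G# natural minor is C#.
A diminished fourth (4 semitones) below C# lands on the letter G, giving G##.

G##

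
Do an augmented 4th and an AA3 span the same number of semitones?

Yes

An augmented fourth spans 6 semitones; a doubly augmented third spans 6.
They are enharmonically equivalent.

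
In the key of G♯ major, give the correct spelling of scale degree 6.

Degree 6 takes the letter 5 steps above G, which is E.
In major, degree 6 sits 9 semitones above the tonic. G# + 9 semitones is pitch class 5, spelled on E as E#.

E#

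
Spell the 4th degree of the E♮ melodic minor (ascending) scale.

A

The E melodic minor (ascending) scale runs E F# G A B C# D#.
Degree 4 is A.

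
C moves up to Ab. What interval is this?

minor sixth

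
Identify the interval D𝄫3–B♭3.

augmented sixth

The letter names run D→B, a span of 5 letter steps, so the interval is some kind of sixth.
Dbb to Bb is 10 semitones. A major sixth is 9, so 10 makes it augmented.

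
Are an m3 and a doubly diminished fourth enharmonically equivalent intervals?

A minor third spans 3 semitones; a doubly diminished fourth spans 3.
They are enharmonically equivalent.

Yes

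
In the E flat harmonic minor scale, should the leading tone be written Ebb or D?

Each scale degree takes a distinct letter name. Degree 7 of a scale on E must use the letter D.
D and Ebb are enharmonically the same pitch, but only D uses the letter D, so it is the correct spelling here.

D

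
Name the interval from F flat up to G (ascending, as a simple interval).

The letter names run F→G, a span of 1 letter step, so the interval is some kind of second.
Fb to G is 3 semitones. A major second is 2, so 3 makes it augmented.

augmented second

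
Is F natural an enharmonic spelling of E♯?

Yes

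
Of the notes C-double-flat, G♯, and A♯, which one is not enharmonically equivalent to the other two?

G#

In 12-tone equal temperament, enharmonic equivalents share a pitch class. Cbb is pitch class 10; G# is pitch class 8; A# is pitch class 10.
Cbb and A# share pitch class 10, while G# is pitch class 8.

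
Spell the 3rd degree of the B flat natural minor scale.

Db

Degree 3 takes the letter 2 steps above B, which is D.
In natural minor, degree 3 sits 3 semitones above the tonic. Bb + 3 semitones is pitch class 1, spelled on D as Db.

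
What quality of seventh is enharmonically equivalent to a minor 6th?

A minor sixth spans 8 semitones.
A seventh spanning 8 semitones is doubly diminished (the major seventh is 11).

doubly diminished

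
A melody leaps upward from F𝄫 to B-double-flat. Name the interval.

The letter names run F→B, a span of 3 letter steps, so the interval is some kind of fourth.
Fbb to Bbb is 6 semitones. A perfect fourth is 5, so 6 makes it augmented.

augmented fourth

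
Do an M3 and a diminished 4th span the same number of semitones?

Yes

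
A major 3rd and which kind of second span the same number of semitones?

doubly augmented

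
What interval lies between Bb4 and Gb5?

Counting letters B–C–D–E–F–G gives a sixth.
Bb→Gb = 8 semitones, 1 narrower than the major sixth (9), so minor.

minor sixth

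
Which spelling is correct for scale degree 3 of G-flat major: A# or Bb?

Each scale degree takes a distinct letter name. Degree 3 of a scale on G must use the letter B.
Bb and A# are enharmonically the same pitch, but only Bb uses the letter B, so it is the correct spelling here.

Bb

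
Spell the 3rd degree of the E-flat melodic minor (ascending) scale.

Gb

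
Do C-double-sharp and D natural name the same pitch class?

C## = pitch class 2 and D = pitch class 2 — the same pitch class, so they are enharmonic equivalents.

Yes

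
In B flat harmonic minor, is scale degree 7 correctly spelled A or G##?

Each scale degree takes a distinct letter name. Degree 7 of a scale on B must use the letter A.
A and G## are enharmonically the same pitch, but only A uses the letter A, so it is the correct spelling here.

A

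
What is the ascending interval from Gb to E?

Counting letters G–A–B–C–D–E gives a sixth.
Gb→E = 10 semitones, 1 wider than the major sixth (9), so augmented.

augmented sixth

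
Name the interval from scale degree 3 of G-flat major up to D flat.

minor third

Scale degree 3 of Gb major is Bb.
Bb up to Db: letters B→D make it a third; 3 semitones makes it minor.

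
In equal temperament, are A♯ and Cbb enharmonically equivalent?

Yes

A# is pitch class 10; Cbb is pitch class 10.
All spellings map to pitch class 10, so they are enharmonically equivalent.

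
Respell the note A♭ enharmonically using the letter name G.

G#

Ab is pitch class 8. The letter G alone is pitch class 7.
To reach pitch class 8 from G requires an offset of +1 semitone, i.e. sharp: G#.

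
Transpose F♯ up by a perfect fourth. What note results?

A fourth above F lands on the letter B.
A perfect fourth spans 5 semitones, so F# moves to pitch class 11. On the letter B that is B.

B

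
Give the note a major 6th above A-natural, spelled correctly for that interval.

A up a major sixth is F#, so the target letter is F.
From A, a major sixth is 9 semitones up: F#.

F#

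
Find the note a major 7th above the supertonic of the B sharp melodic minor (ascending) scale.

The supertonic of B# melodic minor (ascending) is C##.
A major seventh (11 semitones) above C## lands on the letter B, giving B##.

B##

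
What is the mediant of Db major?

The Db major scale runs Db Eb F Gb Ab Bb C.
Degree 3 is F.

F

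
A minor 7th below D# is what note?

A seventh below D lands on the letter E.
A minor seventh spans 10 semitones, so D# moves to pitch class 5. On the letter E that is E#.

E#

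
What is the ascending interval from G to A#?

Counting letters G–A gives a second.
G→A# = 3 semitones, 1 wider than the major second (2), so augmented.

augmented second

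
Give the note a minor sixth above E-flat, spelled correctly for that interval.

Cb

A sixth above E lands on the letter C.
A minor sixth spans 8 semitones, so Eb moves to pitch class 11. On the letter C that is Cb.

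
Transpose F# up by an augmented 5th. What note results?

F up a perfect fifth is C, so the target letter is C.
From F#, an augmented fifth is 8 semitones up: C##.

C##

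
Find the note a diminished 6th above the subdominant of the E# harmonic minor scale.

F

The subdominant of E# harmonic minor is A#.
A diminished sixth (7 semitones) above A# lands on the letter F, giving F.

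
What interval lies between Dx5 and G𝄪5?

The letter names run D→G, a span of 3 letter steps, so the interval is some kind of fourth.
D## to G## is 5 semitones. A perfect fourth is 5, so 5 makes it perfect.

perfect fourth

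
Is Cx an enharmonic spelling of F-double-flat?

Two spellings are enharmonically equivalent only if they share a pitch class.
Here C## → 2, Fbb → 3; 2 ≠ 3, so they are not.

No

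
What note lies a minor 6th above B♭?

Gb

B up a major sixth is G#, so the target letter is G.
From Bb, a minor sixth is 8 semitones up: Gb.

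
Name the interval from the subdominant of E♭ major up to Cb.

minor third

The subdominant of Eb major is Ab.
Ab up to Cb: letters A→C make it a third; 3 semitones makes it minor.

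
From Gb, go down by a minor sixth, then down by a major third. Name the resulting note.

A minor sixth down from Gb is Bb (letter B, 8 semitones down).
A major third down from Bb is Gb (letter G, 4 semitones down).

Gb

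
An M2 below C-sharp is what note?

B

C down a major second is Bb, so the target letter is B.
From C#, a major second is 2 semitones down: B.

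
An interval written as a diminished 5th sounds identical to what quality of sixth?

doubly diminished

A diminished fifth spans 6 semitones.
A sixth spanning 6 semitones is doubly diminished (the major sixth is 9).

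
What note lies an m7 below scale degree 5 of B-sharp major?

G##

Scale degree 5 of B# major is F##.
A minor seventh (10 semitones) below F## lands on the letter G, giving G##.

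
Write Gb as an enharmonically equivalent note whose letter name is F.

F#

Gb is pitch class 6. The letter F alone is pitch class 5.
To reach pitch class 6 from F requires an offset of +1 semitone, i.e. sharp: F#.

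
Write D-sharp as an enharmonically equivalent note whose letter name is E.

Eb

D# is pitch class 3. The letter E alone is pitch class 4.
To reach pitch class 3 from E requires an offset of -1 semitone, i.e. flat: Eb.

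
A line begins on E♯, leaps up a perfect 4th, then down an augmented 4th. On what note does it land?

E

A perfect fourth up from E# is A# (letter A, 5 semitones up).
An augmented fourth down from A# is E (letter E, 6 semitones down).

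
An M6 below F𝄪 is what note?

A sixth below F lands on the letter A.
A major sixth spans 9 semitones, so F## moves to pitch class 10. On the letter A that is A#.

A#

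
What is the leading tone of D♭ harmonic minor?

Degree 7 takes the letter 6 steps above D, which is C.
In harmonic minor, degree 7 sits 11 semitones above the tonic. Db + 11 semitones is pitch class 0, spelled on C as C.

C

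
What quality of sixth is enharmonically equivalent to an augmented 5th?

An augmented fifth spans 8 semitones.
A sixth spanning 8 semitones is minor (the major sixth is 9).

minor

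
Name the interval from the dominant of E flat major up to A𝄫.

diminished seventh

The dominant of Eb major is Bb.
Bb up to Abb: letters B→A make it a seventh; 9 semitones makes it diminished.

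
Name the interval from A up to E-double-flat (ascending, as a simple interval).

doubly diminished fifth

Counting letters A–B–C–D–E gives a fifth.
A→Ebb = 5 semitones, 2 narrower than the perfect fifth (7), so doubly diminished.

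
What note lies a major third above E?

G#

A third above E lands on the letter G.
A major third spans 4 semitones, so E moves to pitch class 8. On the letter G that is G#.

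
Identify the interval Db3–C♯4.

augmented seventh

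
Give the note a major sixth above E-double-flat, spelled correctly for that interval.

A sixth above E lands on the letter C.
A major sixth spans 9 semitones, so Ebb moves to pitch class 11. On the letter C that is Cb.

Cb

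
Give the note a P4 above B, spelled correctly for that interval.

B up a perfect fourth is E, so the target letter is E.
From B, a perfect fourth is 5 semitones up: E.

E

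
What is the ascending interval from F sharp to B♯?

augmented fourth

Counting letters F–G–A–B gives a fourth.
F#→B# = 6 semitones, 1 wider than the perfect fourth (5), so augmented.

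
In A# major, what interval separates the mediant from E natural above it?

The mediant of A# major is C##.
C## up to E: letters C→E make it a third; 2 semitones makes it diminished.

diminished third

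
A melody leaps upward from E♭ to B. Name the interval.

Counting letters E–F–G–A–B gives a fifth.
Eb→B = 8 semitones, 1 wider than the perfect fifth (7), so augmented.

augmented fifth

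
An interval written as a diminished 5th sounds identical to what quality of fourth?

A diminished fifth spans 6 semitones.
A fourth spanning 6 semitones is augmented (the perfect fourth is 5).

augmented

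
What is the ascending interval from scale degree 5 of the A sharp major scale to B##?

augmented fifth

Scale degree 5 of A# major is E#.
E# up to B##: letters E→B make it a fifth; 8 semitones makes it augmented.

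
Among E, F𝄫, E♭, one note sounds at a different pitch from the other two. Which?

In 12-tone equal temperament, enharmonic equivalents share a pitch class. E is pitch class 4; Fbb is pitch class 3; Eb is pitch class 3.
Fbb and Eb share pitch class 3, while E is pitch class 4.

E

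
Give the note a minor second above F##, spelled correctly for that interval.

A second above F lands on the letter G.
A minor second spans 1 semitone, so F## moves to pitch class 8. On the letter G that is G#.

G#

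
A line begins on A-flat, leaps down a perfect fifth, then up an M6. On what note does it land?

A perfect fifth down from Ab is Db (letter D, 7 semitones down).
A major sixth up from Db is Bb (letter B, 9 semitones up).

Bb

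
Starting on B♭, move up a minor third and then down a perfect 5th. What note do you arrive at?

Gb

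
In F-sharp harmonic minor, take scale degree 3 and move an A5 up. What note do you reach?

E#

Scale degree 3 of F# harmonic minor is A.
An augmented fifth (8 semitones) above A lands on the letter E, giving E#.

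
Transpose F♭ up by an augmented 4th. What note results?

Bb

F up a perfect fourth is Bb, so the target letter is B.
From Fb, an augmented fourth is 6 semitones up: Bb.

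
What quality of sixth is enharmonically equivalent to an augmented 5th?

minor

An augmented fifth spans 8 semitones.
A sixth spanning 8 semitones is minor (the major sixth is 9).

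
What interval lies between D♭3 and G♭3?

The letter names run D→G, a span of 3 letter steps, so the interval is some kind of fourth.
Db to Gb is 5 semitones. A perfect fourth is 5, so 5 makes it perfect.

perfect fourth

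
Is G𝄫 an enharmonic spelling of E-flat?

Gbb is pitch class 5; Eb is pitch class 3.
The pitch classes differ (5 vs. 3), so they are not enharmonic equivalents.

No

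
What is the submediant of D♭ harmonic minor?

The Db harmonic minor scale runs Db Eb Fb Gb Ab Bbb C.
Degree 6 is Bbb.

Bbb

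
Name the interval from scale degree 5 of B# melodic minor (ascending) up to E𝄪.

major seventh

Scale degree 5 of B# melodic minor (ascending) is F##.
F## up to E##: letters F→E make it a seventh; 11 semitones makes it major.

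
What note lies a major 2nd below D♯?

A second below D lands on the letter C.
A major second spans 2 semitones, so D# moves to pitch class 1. On the letter C that is C#.

C#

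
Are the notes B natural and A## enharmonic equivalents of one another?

B is pitch class 11; A## is pitch class 11.
All spellings map to pitch class 11, so they are enharmonically equivalent.

Yes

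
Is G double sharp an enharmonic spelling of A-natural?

Yes

G## = pitch class 9 and A = pitch class 9 — the same pitch class, so they are enharmonic equivalents.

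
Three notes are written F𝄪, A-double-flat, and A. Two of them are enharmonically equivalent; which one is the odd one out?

A

In 12-tone equal temperament, enharmonic equivalents share a pitch class. F## is pitch class 7; Abb is pitch class 7; A is pitch class 9.
F## and Abb share pitch class 7, while A is pitch class 9.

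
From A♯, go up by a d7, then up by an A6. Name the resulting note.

E#

A diminished seventh up from A# is G (letter G, 9 semitones up).
An augmented sixth up from G is E# (letter E, 10 semitones up).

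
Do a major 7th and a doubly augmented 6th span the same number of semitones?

Yes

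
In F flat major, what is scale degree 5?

Degree 5 takes the letter 4 steps above F, which is C.
In major, degree 5 sits 7 semitones above the tonic. Fb + 7 semitones is pitch class 11, spelled on C as Cb.

Cb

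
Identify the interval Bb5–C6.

major second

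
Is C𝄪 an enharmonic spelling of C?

Two spellings are enharmonically equivalent only if they share a pitch class.
Here C## → 2, C → 0; 0 ≠ 2, so they are not.

No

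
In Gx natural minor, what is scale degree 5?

The G## natural minor scale runs G## A## B# C## D## E# F##.
Degree 5 is D##.

D##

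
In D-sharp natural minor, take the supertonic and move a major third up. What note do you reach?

The supertonic of D# natural minor is E#.
A major third (4 semitones) above E# lands on the letter G, giving G##.

G##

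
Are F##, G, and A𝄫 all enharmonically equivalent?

Yes

F## = pitch class 7 and G = pitch class 7 and Abb = pitch class 7 — the same pitch class, so they are enharmonic equivalents.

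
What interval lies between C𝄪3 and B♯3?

minor seventh

Counting letters C–D–E–F–G–A–B gives a seventh.
C##→B# = 10 semitones, 1 narrower than the major seventh (11), so minor.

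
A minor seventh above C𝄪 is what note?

B#

A seventh above C lands on the letter B.
A minor seventh spans 10 semitones, so C## moves to pitch class 0. On the letter B that is B#.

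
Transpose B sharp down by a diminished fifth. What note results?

E##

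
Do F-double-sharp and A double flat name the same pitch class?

Yes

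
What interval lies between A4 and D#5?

The letter names run A→D, a span of 3 letter steps, so the interval is some kind of fourth.
A to D# is 6 semitones. A perfect fourth is 5, so 6 makes it augmented.

augmented fourth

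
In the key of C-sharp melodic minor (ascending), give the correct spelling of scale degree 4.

F#

The C# melodic minor (ascending) scale runs C# D# E F# G# A# B#.
Degree 4 is F#.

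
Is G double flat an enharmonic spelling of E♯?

Gbb = pitch class 5 and E# = pitch class 5 — the same pitch class, so they are enharmonic equivalents.

Yes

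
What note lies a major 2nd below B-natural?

A

A second below B lands on the letter A.
A major second spans 2 semitones, so B moves to pitch class 9. On the letter A that is A.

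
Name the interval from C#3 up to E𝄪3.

augmented third

Counting letters C–D–E gives a third.
C#→E## = 5 semitones, 1 wider than the major third (4), so augmented.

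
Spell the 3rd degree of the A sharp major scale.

C##

The A# major scale runs A# B# C## D# E# F## G##.
Degree 3 is C##.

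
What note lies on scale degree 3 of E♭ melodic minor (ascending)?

The Eb melodic minor (ascending) scale runs Eb F Gb Ab Bb C D.
Degree 3 is Gb.

Gb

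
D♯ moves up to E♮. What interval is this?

The letter names run D→E, a span of 1 letter step, so the interval is some kind of second.
D# to E is 1 semitone. A major second is 2, so 1 makes it minor.

minor second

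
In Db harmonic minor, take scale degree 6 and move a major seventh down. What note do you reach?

Cbb

Scale degree 6 of Db harmonic minor is Bbb.
A major seventh (11 semitones) below Bbb lands on the letter C, giving Cbb.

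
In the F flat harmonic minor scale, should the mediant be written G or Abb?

Each scale degree takes a distinct letter name. Degree 3 of a scale on F must use the letter A.
Abb and G are enharmonically the same pitch, but only Abb uses the letter A, so it is the correct spelling here.

Abb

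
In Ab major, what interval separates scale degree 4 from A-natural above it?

Scale degree 4 of Ab major is Db.
Db up to A: letters D→A make it a fifth; 8 semitones makes it augmented.

augmented fifth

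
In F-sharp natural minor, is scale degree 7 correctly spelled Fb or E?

E

Each scale degree takes a distinct letter name. Degree 7 of a scale on F must use the letter E.
E and Fb are enharmonically the same pitch, but only E uses the letter E, so it is the correct spelling here.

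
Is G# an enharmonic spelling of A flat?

G# is pitch class 8; Ab is pitch class 8.
All spellings map to pitch class 8, so they are enharmonically equivalent.

Yes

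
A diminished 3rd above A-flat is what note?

Cbb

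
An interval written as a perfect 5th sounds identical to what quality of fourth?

doubly augmented

A perfect fifth spans 7 semitones.
A fourth spanning 7 semitones is doubly augmented (the perfect fourth is 5).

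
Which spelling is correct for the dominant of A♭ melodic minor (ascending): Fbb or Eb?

Each scale degree takes a distinct letter name. Degree 5 of a scale on A must use the letter E.
Eb and Fbb are enharmonically the same pitch, but only Eb uses the letter E, so it is the correct spelling here.

Eb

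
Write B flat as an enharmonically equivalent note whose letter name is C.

Plain C sits 2 semitones above Bb, so on the letter C the same pitch needs a double flat: Cbb.

Cbb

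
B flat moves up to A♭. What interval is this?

minor seventh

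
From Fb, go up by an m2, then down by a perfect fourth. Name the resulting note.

Dbb

A minor second up from Fb is Gbb (letter G, 1 semitone up).
A perfect fourth down from Gbb is Dbb (letter D, 5 semitones down).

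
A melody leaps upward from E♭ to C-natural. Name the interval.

The letter names run E→C, a span of 5 letter steps, so the interval is some kind of sixth.
Eb to C is 9 semitones. A major sixth is 9, so 9 makes it major.

major sixth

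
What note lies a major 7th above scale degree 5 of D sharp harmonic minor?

Scale degree 5 of D# harmonic minor is A#.
A major seventh (11 semitones) above A# lands on the letter G, giving G##.

G##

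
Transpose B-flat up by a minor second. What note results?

Cb

B up a major second is C#, so the target letter is C.
From Bb, a minor second is 1 semitone up: Cb.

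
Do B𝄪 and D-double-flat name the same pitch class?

No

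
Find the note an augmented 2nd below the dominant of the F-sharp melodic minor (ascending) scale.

The dominant of F# melodic minor (ascending) is C#.
An augmented second (3 semitones) below C# lands on the letter B, giving Bb.

Bb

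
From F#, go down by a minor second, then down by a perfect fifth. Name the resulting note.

A#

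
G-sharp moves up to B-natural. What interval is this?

Counting letters G–A–B gives a third.
G#→B = 3 semitones, 1 narrower than the major third (4), so minor.

minor third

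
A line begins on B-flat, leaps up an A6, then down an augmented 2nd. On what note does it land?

F

An augmented sixth up from Bb is G# (letter G, 10 semitones up).
An augmented second down from G# is F (letter F, 3 semitones down).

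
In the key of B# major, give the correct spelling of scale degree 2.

Degree 2 takes the letter 1 step above B, which is C.
In major, degree 2 sits 2 semitones above the tonic. B# + 2 semitones is pitch class 2, spelled on C as C##.

C##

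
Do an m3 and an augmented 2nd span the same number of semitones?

A minor third spans 3 semitones; an augmented second spans 3.
They are enharmonically equivalent.

Yes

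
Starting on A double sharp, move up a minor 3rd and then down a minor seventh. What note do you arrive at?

D##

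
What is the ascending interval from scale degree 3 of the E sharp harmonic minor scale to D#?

perfect fifth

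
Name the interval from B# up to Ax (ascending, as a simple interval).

major seventh

Counting letters B–C–D–E–F–G–A gives a seventh.
B#→A## = 11 semitones, exactly the major seventh.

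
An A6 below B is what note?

B down a major sixth is D, so the target letter is D.
From B, an augmented sixth is 10 semitones down: Db.

Db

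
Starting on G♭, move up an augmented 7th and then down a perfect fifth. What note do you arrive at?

B

An augmented seventh up from Gb is F# (letter F, 12 semitones up).
A perfect fifth down from F# is B (letter B, 7 semitones down).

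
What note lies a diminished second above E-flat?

Fbb

E up a major second is F#, so the target letter is F.
From Eb, a diminished second is 0 semitones up: Fbb.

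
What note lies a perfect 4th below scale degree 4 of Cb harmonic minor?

Scale degree 4 of Cb harmonic minor is Fb.
A perfect fourth (5 semitones) below Fb lands on the letter C, giving Cb.

Cb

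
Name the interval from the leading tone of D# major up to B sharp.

minor seventh

The leading tone of D# major is C##.
C## up to B#: letters C→B make it a seventh; 10 semitones makes it minor.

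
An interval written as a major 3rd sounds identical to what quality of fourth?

A major third spans 4 semitones.
A fourth spanning 4 semitones is diminished (the perfect fourth is 5).

diminished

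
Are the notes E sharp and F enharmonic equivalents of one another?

E# is pitch class 5; F is pitch class 5.
All spellings map to pitch class 5, so they are enharmonically equivalent.

Yes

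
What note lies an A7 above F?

E#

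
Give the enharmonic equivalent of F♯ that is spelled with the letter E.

E##

Plain E sits 2 semitones below F#, so on the letter E the same pitch needs a double sharp: E##.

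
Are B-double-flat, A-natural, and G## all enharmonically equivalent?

Bbb is pitch class 9; A is pitch class 9; G## is pitch class 9.
All spellings map to pitch class 9, so they are enharmonically equivalent.

Yes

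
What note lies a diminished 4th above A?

Db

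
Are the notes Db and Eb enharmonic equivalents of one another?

No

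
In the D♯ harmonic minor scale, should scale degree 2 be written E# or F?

Each scale degree takes a distinct letter name. Degree 2 of a scale on D must use the letter E.
E# and F are enharmonically the same pitch, but only E# uses the letter E, so it is the correct spelling here.

E#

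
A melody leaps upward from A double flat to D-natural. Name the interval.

doubly augmented fourth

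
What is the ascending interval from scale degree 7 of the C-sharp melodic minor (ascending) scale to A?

diminished seventh

Scale degree 7 of C# melodic minor (ascending) is B#.
B# up to A: letters B→A make it a seventh; 9 semitones makes it diminished.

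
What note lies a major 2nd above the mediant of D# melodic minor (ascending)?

The mediant of D# melodic minor (ascending) is F#.
A major second (2 semitones) above F# lands on the letter G, giving G#.

G#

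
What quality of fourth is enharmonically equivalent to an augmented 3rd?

perfect

An augmented third spans 5 semitones.
A fourth spanning 5 semitones is perfect (the perfect fourth is 5).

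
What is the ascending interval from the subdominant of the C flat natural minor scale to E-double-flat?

minor seventh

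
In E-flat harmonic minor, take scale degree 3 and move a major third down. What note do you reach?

Ebb

Scale degree 3 of Eb harmonic minor is Gb.
A major third (4 semitones) below Gb lands on the letter E, giving Ebb.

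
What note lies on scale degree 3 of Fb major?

Ab

The Fb major scale runs Fb Gb Ab Bbb Cb Db Eb.
Degree 3 is Ab.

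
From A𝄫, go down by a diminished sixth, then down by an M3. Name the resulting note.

A diminished sixth down from Abb is C (letter C, 7 semitones down).
A major third down from C is Ab (letter A, 4 semitones down).

Ab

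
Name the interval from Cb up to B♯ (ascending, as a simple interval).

doubly augmented seventh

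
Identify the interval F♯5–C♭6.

doubly diminished fifth

Counting letters F–G–A–B–C gives a fifth.
F#→Cb = 5 semitones, 2 narrower than the perfect fifth (7), so doubly diminished.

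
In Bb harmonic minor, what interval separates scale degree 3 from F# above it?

augmented third

Scale degree 3 of Bb harmonic minor is Db.
Db up to F#: letters D→F make it a third; 5 semitones makes it augmented.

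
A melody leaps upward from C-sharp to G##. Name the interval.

Counting letters C–D–E–F–G gives a fifth.
C#→G## = 8 semitones, 1 wider than the perfect fifth (7), so augmented.

augmented fifth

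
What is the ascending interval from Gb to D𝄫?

Counting letters G–A–B–C–D gives a fifth.
Gb→Dbb = 6 semitones, 1 narrower than the perfect fifth (7), so diminished.

diminished fifth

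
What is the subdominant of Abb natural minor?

Degree 4 takes the letter 3 steps above A, which is D.
In natural minor, degree 4 sits 5 semitones above the tonic. Abb + 5 semitones is pitch class 0, spelled on D as Dbb.

Dbb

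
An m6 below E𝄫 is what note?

Gb

A sixth below E lands on the letter G.
A minor sixth spans 8 semitones, so Ebb moves to pitch class 6. On the letter G that is Gb.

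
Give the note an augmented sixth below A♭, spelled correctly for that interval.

Cbb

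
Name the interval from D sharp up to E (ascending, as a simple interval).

Counting letters D–E gives a second.
D#→E = 1 semitone, 1 narrower than the major second (2), so minor.

minor second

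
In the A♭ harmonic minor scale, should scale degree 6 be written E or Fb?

Each scale degree takes a distinct letter name. Degree 6 of a scale on A must use the letter F.
Fb and E are enharmonically the same pitch, but only Fb uses the letter F, so it is the correct spelling here.

Fb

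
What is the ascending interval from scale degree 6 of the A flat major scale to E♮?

major seventh

Scale degree 6 of Ab major is F.
F up to E: letters F→E make it a seventh; 11 semitones makes it major.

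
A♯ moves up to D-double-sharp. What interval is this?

Counting letters A–B–C–D gives a fourth.
A#→D## = 6 semitones, 1 wider than the perfect fourth (5), so augmented.

augmented fourth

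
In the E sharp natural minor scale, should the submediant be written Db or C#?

Each scale degree takes a distinct letter name. Degree 6 of a scale on E must use the letter C.
C# and Db are enharmonically the same pitch, but only C# uses the letter C, so it is the correct spelling here.

C#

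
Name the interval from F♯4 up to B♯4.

augmented fourth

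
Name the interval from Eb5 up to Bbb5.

diminished fifth

The letter names run E→B, a span of 4 letter steps, so the interval is some kind of fifth.
Eb to Bbb is 6 semitones. A perfect fifth is 7, so 6 makes it diminished.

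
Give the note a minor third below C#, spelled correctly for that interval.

A#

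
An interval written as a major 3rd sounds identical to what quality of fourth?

diminished

A major third spans 4 semitones.
A fourth spanning 4 semitones is diminished (the perfect fourth is 5).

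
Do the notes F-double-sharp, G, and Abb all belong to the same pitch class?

Yes

F## is pitch class 7; G is pitch class 7; Abb is pitch class 7.
All spellings map to pitch class 7, so they are enharmonically equivalent.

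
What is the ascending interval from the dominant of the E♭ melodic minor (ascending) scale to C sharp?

The dominant of Eb melodic minor (ascending) is Bb.
Bb up to C#: letters B→C make it a second; 3 semitones makes it augmented.

augmented second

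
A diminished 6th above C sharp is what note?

Ab

C up a major sixth is A, so the target letter is A.
From C#, a diminished sixth is 7 semitones up: Ab.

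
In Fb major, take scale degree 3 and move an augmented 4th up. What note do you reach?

Scale degree 3 of Fb major is Ab.
An augmented fourth (6 semitones) above Ab lands on the letter D, giving D.

D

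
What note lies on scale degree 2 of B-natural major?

C#

Degree 2 takes the letter 1 step above B, which is C.
In major, degree 2 sits 2 semitones above the tonic. B + 2 semitones is pitch class 1, spelled on C as C#.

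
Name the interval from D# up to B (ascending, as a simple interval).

The letter names run D→B, a span of 5 letter steps, so the interval is some kind of sixth.
D# to B is 8 semitones. A major sixth is 9, so 8 makes it minor.

minor sixth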